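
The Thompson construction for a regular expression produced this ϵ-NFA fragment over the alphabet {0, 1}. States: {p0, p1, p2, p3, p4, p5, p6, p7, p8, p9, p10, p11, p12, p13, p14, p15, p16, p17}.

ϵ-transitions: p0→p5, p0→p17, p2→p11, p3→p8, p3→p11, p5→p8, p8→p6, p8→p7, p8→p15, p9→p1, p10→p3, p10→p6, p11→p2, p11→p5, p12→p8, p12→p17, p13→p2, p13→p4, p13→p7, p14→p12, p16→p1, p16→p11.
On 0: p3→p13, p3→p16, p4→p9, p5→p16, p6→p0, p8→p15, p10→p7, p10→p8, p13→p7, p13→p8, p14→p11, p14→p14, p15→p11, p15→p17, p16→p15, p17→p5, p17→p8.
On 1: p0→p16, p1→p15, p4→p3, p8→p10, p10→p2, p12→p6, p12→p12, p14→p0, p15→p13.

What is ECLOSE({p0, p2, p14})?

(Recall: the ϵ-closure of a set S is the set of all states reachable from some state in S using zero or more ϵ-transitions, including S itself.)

Start with {p0, p2, p14}.
From p0 via ϵ: add p5, p17.
From p2 via ϵ: add p11.
From p14 via ϵ: add p12.
From p5 via ϵ: add p8.
From p8 via ϵ: add p6, p7, p15.
No new states can be added; the closed set is {p0, p2, p5, p6, p7, p8, p11, p12, p14, p15, p17}.

{p0, p2, p5, p6, p7, p8, p11, p12, p14, p15, p17}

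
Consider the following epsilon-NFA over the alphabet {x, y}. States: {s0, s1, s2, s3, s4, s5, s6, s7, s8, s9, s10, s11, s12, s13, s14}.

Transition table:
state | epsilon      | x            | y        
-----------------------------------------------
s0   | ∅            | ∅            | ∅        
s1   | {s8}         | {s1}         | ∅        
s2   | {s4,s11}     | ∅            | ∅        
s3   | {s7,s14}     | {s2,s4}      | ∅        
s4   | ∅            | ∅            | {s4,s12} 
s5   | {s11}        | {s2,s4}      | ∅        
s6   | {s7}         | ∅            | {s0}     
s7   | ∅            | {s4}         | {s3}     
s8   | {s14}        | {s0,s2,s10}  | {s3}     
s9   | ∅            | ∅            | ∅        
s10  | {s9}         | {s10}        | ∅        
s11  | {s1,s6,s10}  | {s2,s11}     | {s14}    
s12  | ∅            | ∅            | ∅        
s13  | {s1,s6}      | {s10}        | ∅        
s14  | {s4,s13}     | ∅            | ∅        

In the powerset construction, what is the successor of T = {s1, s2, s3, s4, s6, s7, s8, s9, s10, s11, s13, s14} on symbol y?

{s0, s1, s3, s4, s6, s7, s8, s12, s13, s14}

s4 on y → {s4, s12}.
s6 on y → {s0}.
s7 on y → {s3}.
s8 on y → {s3}.
s11 on y → {s14}.
No y-transition from s1, s2, s3, s9, s10, s13, s14.
Union after reading y: {s0, s3, s4, s12, s14}.
Now take the epsilon-closure:
From s3 via epsilon: add s7.
From s14 via epsilon: add s13.
From s13 via epsilon: add s1, s6.
From s1 via epsilon: add s8.
No new states can be added; the closed set is {s0, s1, s3, s4, s6, s7, s8, s12, s13, s14}.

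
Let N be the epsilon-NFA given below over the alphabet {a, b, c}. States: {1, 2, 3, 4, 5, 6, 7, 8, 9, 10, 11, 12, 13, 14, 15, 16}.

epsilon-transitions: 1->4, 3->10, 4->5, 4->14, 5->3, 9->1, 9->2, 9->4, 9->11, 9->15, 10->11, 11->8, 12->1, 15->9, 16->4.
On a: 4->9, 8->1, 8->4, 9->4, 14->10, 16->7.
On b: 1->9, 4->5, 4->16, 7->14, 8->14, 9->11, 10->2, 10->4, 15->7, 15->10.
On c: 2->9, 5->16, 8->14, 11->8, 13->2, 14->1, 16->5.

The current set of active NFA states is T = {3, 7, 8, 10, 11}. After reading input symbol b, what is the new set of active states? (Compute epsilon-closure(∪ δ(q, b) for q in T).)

{2, 3, 4, 5, 8, 10, 11, 14}

7 on b → {14}.
8 on b → {14}.
10 on b → {2, 4}.
No b-transition from 3, 11.
Union after reading b: {2, 4, 14}.
Now take the epsilon-closure:
From 4 via epsilon: add 5.
From 5 via epsilon: add 3.
From 3 via epsilon: add 10.
From 10 via epsilon: add 11.
From 11 via epsilon: add 8.
No new states can be added; the closed set is {2, 3, 4, 5, 8, 10, 11, 14}.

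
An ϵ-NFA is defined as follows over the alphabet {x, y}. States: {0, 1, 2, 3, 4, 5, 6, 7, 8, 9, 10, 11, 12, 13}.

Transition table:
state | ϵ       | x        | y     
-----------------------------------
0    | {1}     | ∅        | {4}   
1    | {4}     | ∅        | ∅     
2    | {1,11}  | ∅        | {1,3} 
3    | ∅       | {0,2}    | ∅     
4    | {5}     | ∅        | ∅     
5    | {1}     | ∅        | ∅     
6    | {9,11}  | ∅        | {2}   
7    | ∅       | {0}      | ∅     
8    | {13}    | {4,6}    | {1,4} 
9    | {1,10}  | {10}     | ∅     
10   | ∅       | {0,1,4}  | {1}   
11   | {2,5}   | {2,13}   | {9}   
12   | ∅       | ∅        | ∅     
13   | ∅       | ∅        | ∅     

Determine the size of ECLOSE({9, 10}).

Start with {9, 10}.
From 9 via ϵ: add 1.
From 1 via ϵ: add 4.
From 4 via ϵ: add 5.
ϵ-closure = {1, 4, 5, 9, 10}, which has 5 states.

5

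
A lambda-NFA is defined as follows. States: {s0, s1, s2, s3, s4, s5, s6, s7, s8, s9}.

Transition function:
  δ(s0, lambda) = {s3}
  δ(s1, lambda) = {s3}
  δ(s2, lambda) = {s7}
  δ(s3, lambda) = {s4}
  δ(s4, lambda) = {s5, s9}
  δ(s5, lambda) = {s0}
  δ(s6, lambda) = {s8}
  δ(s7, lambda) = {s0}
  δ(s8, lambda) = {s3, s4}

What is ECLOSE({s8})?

Start with {s8}.
From s8 via lambda: add s3, s4.
From s4 via lambda: add s5, s9.
From s5 via lambda: add s0.
No new states can be added; the closed set is {s0, s3, s4, s5, s8, s9}.

{s0, s3, s4, s5, s8, s9}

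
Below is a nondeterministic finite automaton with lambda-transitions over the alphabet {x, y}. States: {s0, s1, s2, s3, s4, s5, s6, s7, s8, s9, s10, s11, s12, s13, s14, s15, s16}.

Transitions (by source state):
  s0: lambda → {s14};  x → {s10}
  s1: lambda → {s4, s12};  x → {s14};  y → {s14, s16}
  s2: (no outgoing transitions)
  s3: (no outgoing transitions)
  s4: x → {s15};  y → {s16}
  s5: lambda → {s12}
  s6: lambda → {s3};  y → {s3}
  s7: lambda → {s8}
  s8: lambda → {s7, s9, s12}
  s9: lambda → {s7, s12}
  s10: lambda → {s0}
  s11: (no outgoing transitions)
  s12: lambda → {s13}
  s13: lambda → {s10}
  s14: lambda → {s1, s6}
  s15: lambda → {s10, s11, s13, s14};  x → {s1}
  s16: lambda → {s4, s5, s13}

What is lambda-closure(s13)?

{s0, s1, s3, s4, s6, s10, s12, s13, s14}

Start with {s13}.
From s13 via lambda: add s10.
From s10 via lambda: add s0.
From s0 via lambda: add s14.
From s14 via lambda: add s1, s6.
From s1 via lambda: add s4, s12.
From s6 via lambda: add s3.
No new states can be added; the closed set is {s0, s1, s3, s4, s6, s10, s12, s13, s14}.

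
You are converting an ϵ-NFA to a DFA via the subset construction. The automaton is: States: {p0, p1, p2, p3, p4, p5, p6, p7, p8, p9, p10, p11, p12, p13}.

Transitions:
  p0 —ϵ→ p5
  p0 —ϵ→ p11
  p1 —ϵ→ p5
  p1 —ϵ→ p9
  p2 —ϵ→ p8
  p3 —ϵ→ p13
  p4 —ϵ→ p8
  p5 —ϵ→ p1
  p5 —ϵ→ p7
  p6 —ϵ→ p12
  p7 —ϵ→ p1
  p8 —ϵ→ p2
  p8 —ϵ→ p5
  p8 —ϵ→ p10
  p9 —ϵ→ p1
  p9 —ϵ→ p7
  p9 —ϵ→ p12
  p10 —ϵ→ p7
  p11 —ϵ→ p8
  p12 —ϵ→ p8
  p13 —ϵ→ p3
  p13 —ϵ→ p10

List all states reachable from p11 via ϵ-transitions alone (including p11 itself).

Start with {p11}.
From p11 via ϵ: add p8.
From p8 via ϵ: add p2, p5, p10.
From p5 via ϵ: add p1, p7.
From p1 via ϵ: add p9.
From p9 via ϵ: add p12.
No new states can be added; the closed set is {p1, p2, p5, p7, p8, p9, p10, p11, p12}.

{p1, p2, p5, p7, p8, p9, p10, p11, p12}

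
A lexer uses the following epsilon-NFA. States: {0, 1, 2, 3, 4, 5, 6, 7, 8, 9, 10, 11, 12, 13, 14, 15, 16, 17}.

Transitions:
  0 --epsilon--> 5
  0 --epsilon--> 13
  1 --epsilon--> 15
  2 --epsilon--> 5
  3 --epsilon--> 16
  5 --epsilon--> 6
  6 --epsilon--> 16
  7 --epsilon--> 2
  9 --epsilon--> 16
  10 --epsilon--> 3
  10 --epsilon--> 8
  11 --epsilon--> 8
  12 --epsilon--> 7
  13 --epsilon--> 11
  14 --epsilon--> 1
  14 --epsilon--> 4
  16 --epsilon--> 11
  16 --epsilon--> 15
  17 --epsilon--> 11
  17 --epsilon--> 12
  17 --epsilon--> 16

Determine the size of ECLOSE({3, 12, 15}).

10

Start with {3, 12, 15}.
From 3 via epsilon: add 16.
From 12 via epsilon: add 7.
From 7 via epsilon: add 2.
From 16 via epsilon: add 11.
From 2 via epsilon: add 5.
From 11 via epsilon: add 8.
From 5 via epsilon: add 6.
epsilon-closure = {2, 3, 5, 6, 7, 8, 11, 12, 15, 16}, which has 10 states.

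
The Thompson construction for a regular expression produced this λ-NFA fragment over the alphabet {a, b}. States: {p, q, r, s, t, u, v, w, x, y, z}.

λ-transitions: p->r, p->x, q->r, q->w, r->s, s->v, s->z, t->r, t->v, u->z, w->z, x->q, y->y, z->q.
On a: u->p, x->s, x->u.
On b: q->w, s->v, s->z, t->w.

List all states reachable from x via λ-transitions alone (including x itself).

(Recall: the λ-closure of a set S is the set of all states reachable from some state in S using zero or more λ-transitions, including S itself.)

Start with {x}.
From x via λ: add q.
From q via λ: add r, w.
From r via λ: add s.
From w via λ: add z.
From s via λ: add v.
No new states can be added; the closed set is {q, r, s, v, w, x, z}.

{q, r, s, v, w, x, z}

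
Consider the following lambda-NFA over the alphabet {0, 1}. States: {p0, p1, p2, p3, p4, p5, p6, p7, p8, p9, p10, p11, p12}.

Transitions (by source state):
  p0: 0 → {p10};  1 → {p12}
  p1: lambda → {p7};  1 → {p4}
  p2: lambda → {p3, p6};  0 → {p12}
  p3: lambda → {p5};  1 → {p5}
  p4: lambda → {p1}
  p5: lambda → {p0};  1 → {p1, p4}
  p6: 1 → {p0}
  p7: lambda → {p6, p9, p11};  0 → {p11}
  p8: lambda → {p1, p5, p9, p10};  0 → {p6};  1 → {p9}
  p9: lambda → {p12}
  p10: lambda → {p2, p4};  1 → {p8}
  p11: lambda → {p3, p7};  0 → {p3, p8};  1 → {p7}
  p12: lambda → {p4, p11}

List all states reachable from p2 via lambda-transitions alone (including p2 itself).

Start with {p2}.
From p2 via lambda: add p3, p6.
From p3 via lambda: add p5.
From p5 via lambda: add p0.
No new states can be added; the closed set is {p0, p2, p3, p5, p6}.

{p0, p2, p3, p5, p6}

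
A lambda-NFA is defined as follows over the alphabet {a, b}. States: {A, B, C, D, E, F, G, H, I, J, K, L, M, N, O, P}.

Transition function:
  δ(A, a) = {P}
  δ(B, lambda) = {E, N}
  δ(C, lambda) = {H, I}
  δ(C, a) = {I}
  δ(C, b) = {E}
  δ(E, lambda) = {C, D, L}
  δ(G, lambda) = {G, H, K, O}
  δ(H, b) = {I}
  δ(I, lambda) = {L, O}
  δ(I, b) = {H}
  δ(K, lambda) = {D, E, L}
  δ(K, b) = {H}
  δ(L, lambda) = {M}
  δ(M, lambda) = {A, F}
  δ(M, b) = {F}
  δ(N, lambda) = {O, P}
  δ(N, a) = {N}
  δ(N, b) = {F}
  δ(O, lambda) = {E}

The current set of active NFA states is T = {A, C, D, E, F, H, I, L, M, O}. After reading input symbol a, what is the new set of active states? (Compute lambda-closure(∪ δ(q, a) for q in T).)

A on a → {P}.
C on a → {I}.
No a-transition from D, E, F, H, I, L, M, O.
Union after reading a: {I, P}.
Now take the lambda-closure:
From I via lambda: add L, O.
From L via lambda: add M.
From O via lambda: add E.
From E via lambda: add C, D.
From M via lambda: add A, F.
From C via lambda: add H.
No new states can be added; the closed set is {A, C, D, E, F, H, I, L, M, O, P}.

{A, C, D, E, F, H, I, L, M, O, P}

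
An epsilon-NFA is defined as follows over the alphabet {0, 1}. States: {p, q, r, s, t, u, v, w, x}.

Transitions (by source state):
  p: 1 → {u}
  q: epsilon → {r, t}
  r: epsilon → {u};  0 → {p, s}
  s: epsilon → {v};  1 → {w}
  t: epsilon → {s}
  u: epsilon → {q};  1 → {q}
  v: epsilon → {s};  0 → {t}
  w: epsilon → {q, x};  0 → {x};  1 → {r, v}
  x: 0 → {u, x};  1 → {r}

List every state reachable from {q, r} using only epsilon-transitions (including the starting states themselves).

{q, r, s, t, u, v}

Start with {q, r}.
From q via epsilon: add t.
From r via epsilon: add u.
From t via epsilon: add s.
From s via epsilon: add v.
No new states can be added; the closed set is {q, r, s, t, u, v}.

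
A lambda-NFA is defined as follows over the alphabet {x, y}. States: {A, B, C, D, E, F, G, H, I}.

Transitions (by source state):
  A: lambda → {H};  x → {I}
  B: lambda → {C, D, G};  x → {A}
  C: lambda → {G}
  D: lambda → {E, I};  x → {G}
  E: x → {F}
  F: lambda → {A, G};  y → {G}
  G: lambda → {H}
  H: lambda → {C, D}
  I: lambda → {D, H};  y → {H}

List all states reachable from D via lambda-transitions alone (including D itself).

Start with {D}.
From D via lambda: add E, I.
From I via lambda: add H.
From H via lambda: add C.
From C via lambda: add G.
No new states can be added; the closed set is {C, D, E, G, H, I}.

{C, D, E, G, H, I}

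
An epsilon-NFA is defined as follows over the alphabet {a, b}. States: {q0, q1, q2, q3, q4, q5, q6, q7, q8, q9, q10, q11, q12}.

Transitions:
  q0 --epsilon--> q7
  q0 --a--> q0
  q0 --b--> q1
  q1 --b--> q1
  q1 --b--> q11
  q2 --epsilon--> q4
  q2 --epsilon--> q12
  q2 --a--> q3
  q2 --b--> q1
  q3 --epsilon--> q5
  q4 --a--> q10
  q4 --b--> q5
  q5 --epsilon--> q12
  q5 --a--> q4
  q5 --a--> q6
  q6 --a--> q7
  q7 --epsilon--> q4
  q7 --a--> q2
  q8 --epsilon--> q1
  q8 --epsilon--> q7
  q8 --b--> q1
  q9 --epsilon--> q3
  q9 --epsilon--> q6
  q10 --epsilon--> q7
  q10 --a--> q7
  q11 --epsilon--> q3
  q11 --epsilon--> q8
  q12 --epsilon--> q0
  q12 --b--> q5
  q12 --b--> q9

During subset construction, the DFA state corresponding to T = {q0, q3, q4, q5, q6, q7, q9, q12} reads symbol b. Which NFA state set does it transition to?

q0 on b → {q1}.
q4 on b → {q5}.
q12 on b → {q5, q9}.
No b-transition from q3, q5, q6, q7, q9.
Union after reading b: {q1, q5, q9}.
Now take the epsilon-closure:
From q5 via epsilon: add q12.
From q9 via epsilon: add q3, q6.
From q12 via epsilon: add q0.
From q0 via epsilon: add q7.
From q7 via epsilon: add q4.
No new states can be added; the closed set is {q0, q1, q3, q4, q5, q6, q7, q9, q12}.

{q0, q1, q3, q4, q5, q6, q7, q9, q12}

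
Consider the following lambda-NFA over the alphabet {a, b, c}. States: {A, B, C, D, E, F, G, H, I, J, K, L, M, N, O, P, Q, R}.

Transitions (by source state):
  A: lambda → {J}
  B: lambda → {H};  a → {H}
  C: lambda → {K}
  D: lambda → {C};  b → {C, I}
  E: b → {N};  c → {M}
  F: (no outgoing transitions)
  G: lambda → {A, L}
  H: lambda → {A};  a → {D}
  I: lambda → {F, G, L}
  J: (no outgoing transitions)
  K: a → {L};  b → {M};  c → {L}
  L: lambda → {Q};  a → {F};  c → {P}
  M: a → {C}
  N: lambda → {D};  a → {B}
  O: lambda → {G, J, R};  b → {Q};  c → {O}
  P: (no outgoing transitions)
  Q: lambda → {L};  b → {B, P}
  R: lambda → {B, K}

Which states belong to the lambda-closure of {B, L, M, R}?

{A, B, H, J, K, L, M, Q, R}

Start with {B, L, M, R}.
From B via lambda: add H.
From L via lambda: add Q.
From R via lambda: add K.
From H via lambda: add A.
From A via lambda: add J.
No new states can be added; the closed set is {A, B, H, J, K, L, M, Q, R}.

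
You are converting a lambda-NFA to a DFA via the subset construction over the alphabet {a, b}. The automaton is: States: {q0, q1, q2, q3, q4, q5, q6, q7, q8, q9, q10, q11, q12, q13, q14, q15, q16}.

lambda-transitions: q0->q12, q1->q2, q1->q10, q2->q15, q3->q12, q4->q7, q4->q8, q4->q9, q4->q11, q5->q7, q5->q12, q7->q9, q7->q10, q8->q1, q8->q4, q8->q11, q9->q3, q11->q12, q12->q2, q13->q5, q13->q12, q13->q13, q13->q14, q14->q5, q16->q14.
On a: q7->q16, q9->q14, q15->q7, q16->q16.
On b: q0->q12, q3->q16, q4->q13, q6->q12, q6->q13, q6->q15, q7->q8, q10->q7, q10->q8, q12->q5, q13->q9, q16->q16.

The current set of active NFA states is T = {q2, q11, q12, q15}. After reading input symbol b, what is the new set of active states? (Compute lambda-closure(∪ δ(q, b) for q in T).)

q12 on b → {q5}.
No b-transition from q2, q11, q15.
Union after reading b: {q5}.
Now take the lambda-closure:
From q5 via lambda: add q7, q12.
From q7 via lambda: add q9, q10.
From q12 via lambda: add q2.
From q2 via lambda: add q15.
From q9 via lambda: add q3.
No new states can be added; the closed set is {q2, q3, q5, q7, q9, q10, q12, q15}.

{q2, q3, q5, q7, q9, q10, q12, q15}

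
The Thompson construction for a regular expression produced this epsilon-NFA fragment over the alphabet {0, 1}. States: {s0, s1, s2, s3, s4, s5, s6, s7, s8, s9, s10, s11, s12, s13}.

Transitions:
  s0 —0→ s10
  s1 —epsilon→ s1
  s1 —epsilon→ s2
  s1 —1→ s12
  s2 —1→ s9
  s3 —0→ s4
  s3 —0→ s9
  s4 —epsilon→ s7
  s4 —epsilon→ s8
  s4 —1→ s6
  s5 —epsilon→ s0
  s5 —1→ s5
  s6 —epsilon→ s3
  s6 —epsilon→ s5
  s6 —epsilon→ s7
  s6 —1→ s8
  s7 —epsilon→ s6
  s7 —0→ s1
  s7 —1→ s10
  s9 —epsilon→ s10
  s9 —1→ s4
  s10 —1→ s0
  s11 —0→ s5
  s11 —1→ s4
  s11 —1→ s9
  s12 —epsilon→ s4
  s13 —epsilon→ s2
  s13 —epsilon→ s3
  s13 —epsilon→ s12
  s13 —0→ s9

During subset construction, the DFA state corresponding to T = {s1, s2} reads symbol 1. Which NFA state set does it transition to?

{s0, s3, s4, s5, s6, s7, s8, s9, s10, s12}

s1 on 1 → {s12}.
s2 on 1 → {s9}.
Union after reading 1: {s9, s12}.
Now take the epsilon-closure:
From s9 via epsilon: add s10.
From s12 via epsilon: add s4.
From s4 via epsilon: add s7, s8.
From s7 via epsilon: add s6.
From s6 via epsilon: add s3, s5.
From s5 via epsilon: add s0.
No new states can be added; the closed set is {s0, s3, s4, s5, s6, s7, s8, s9, s10, s12}.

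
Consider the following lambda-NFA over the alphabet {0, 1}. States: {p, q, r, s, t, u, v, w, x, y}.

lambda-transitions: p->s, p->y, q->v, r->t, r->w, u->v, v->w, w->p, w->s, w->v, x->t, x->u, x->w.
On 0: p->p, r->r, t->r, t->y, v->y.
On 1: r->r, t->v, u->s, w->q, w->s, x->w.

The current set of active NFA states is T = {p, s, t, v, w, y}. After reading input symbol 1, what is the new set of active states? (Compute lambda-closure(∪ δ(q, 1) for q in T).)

{p, q, s, v, w, y}

t on 1 → {v}.
w on 1 → {q, s}.
No 1-transition from p, s, v, y.
Union after reading 1: {q, s, v}.
Now take the lambda-closure:
From v via lambda: add w.
From w via lambda: add p.
From p via lambda: add y.
No new states can be added; the closed set is {p, q, s, v, w, y}.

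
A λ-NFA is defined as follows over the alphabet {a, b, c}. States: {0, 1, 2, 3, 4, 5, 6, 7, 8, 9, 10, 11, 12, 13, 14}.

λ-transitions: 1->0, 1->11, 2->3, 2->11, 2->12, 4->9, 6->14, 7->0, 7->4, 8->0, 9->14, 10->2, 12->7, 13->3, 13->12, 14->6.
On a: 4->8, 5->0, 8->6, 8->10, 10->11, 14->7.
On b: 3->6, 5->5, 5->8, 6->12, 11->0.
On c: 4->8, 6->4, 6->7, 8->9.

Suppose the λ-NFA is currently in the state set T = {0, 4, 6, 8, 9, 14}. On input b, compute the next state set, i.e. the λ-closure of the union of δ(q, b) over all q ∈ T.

{0, 4, 6, 7, 9, 12, 14}

6 on b → {12}.
No b-transition from 0, 4, 8, 9, 14.
Union after reading b: {12}.
Now take the λ-closure:
From 12 via λ: add 7.
From 7 via λ: add 0, 4.
From 4 via λ: add 9.
From 9 via λ: add 14.
From 14 via λ: add 6.
No new states can be added; the closed set is {0, 4, 6, 7, 9, 12, 14}.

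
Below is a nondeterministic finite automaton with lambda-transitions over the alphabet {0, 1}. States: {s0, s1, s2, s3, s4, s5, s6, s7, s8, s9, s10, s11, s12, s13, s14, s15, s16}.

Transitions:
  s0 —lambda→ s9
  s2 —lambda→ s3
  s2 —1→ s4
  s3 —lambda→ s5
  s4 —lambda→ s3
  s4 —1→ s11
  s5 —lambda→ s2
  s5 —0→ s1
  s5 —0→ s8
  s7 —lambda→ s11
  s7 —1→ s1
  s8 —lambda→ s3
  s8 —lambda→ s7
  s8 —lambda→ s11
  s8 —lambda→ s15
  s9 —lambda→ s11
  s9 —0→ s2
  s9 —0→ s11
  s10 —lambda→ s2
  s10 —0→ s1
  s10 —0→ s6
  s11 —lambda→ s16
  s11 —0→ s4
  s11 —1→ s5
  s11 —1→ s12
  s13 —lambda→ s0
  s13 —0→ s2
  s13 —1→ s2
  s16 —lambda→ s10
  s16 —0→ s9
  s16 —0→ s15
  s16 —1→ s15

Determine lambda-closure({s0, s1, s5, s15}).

Start with {s0, s1, s5, s15}.
From s0 via lambda: add s9.
From s5 via lambda: add s2.
From s2 via lambda: add s3.
From s9 via lambda: add s11.
From s11 via lambda: add s16.
From s16 via lambda: add s10.
No new states can be added; the closed set is {s0, s1, s2, s3, s5, s9, s10, s11, s15, s16}.

{s0, s1, s2, s3, s5, s9, s10, s11, s15, s16}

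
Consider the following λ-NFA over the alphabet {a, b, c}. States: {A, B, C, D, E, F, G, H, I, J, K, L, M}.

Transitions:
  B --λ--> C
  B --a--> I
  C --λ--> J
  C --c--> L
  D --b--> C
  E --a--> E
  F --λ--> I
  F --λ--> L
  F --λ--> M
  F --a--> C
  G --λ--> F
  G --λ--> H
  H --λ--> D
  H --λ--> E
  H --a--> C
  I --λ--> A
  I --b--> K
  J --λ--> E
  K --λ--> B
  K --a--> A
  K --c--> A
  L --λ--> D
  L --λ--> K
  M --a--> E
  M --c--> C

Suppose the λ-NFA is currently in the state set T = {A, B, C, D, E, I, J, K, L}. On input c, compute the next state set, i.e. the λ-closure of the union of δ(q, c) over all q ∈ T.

C on c → {L}.
K on c → {A}.
No c-transition from A, B, D, E, I, J, L.
Union after reading c: {A, L}.
Now take the λ-closure:
From L via λ: add D, K.
From K via λ: add B.
From B via λ: add C.
From C via λ: add J.
From J via λ: add E.
No new states can be added; the closed set is {A, B, C, D, E, J, K, L}.

{A, B, C, D, E, J, K, L}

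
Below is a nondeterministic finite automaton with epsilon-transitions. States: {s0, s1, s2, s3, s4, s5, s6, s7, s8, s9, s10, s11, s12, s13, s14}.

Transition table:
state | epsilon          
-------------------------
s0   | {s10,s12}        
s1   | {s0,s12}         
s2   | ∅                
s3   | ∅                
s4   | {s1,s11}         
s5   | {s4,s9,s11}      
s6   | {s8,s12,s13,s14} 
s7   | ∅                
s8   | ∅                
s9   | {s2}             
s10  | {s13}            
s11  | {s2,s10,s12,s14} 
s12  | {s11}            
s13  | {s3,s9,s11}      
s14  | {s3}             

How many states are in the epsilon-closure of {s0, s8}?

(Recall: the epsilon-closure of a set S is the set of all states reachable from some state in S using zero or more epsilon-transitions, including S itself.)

10

Start with {s0, s8}.
From s0 via epsilon: add s10, s12.
From s10 via epsilon: add s13.
From s12 via epsilon: add s11.
From s11 via epsilon: add s2, s14.
From s13 via epsilon: add s3, s9.
epsilon-closure = {s0, s2, s3, s8, s9, s10, s11, s12, s13, s14}, which has 10 states.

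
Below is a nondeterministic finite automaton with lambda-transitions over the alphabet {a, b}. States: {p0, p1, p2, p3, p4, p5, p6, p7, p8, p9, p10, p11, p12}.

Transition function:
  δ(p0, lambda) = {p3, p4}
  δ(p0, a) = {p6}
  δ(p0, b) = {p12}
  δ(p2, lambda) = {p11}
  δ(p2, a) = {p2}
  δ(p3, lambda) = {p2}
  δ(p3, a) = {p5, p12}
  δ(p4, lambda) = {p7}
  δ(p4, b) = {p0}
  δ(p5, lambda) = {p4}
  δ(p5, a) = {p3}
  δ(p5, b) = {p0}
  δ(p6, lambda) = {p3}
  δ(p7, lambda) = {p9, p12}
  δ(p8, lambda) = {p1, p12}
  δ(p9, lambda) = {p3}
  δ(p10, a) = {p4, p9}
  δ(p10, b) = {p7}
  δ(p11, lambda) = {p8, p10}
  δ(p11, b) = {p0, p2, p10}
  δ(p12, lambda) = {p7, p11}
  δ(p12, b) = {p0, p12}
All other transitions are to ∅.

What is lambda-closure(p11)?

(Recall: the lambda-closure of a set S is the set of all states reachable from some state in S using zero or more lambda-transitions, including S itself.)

Start with {p11}.
From p11 via lambda: add p8, p10.
From p8 via lambda: add p1, p12.
From p12 via lambda: add p7.
From p7 via lambda: add p9.
From p9 via lambda: add p3.
From p3 via lambda: add p2.
No new states can be added; the closed set is {p1, p2, p3, p7, p8, p9, p10, p11, p12}.

{p1, p2, p3, p7, p8, p9, p10, p11, p12}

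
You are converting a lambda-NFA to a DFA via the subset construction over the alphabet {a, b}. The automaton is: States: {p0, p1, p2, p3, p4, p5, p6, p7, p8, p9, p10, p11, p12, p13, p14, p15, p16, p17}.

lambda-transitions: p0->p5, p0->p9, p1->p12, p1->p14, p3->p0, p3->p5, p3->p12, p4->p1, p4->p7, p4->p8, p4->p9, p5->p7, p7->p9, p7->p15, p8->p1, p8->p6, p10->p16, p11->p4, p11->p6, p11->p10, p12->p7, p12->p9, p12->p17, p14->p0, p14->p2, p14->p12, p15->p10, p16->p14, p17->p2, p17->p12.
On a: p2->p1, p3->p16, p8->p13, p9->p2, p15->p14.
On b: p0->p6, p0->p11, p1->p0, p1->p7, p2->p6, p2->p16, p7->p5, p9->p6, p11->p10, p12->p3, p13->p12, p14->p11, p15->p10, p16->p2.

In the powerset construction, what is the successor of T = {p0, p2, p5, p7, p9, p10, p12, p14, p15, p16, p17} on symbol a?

p2 on a → {p1}.
p9 on a → {p2}.
p15 on a → {p14}.
No a-transition from p0, p5, p7, p10, p12, p14, p16, p17.
Union after reading a: {p1, p2, p14}.
Now take the lambda-closure:
From p1 via lambda: add p12.
From p14 via lambda: add p0.
From p0 via lambda: add p5, p9.
From p12 via lambda: add p7, p17.
From p7 via lambda: add p15.
From p15 via lambda: add p10.
From p10 via lambda: add p16.
No new states can be added; the closed set is {p0, p1, p2, p5, p7, p9, p10, p12, p14, p15, p16, p17}.

{p0, p1, p2, p5, p7, p9, p10, p12, p14, p15, p16, p17}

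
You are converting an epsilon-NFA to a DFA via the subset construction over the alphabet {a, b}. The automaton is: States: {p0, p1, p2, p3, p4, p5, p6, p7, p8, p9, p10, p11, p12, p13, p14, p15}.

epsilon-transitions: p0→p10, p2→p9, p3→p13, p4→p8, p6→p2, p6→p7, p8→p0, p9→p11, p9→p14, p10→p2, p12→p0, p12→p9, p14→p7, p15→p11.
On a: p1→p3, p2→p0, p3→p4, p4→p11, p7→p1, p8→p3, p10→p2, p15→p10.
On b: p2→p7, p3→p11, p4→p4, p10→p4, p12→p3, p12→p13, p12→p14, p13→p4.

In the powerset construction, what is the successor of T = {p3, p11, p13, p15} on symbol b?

{p0, p2, p4, p7, p8, p9, p10, p11, p14}

p3 on b → {p11}.
p13 on b → {p4}.
No b-transition from p11, p15.
Union after reading b: {p4, p11}.
Now take the epsilon-closure:
From p4 via epsilon: add p8.
From p8 via epsilon: add p0.
From p0 via epsilon: add p10.
From p10 via epsilon: add p2.
From p2 via epsilon: add p9.
From p9 via epsilon: add p14.
From p14 via epsilon: add p7.
No new states can be added; the closed set is {p0, p2, p4, p7, p8, p9, p10, p11, p14}.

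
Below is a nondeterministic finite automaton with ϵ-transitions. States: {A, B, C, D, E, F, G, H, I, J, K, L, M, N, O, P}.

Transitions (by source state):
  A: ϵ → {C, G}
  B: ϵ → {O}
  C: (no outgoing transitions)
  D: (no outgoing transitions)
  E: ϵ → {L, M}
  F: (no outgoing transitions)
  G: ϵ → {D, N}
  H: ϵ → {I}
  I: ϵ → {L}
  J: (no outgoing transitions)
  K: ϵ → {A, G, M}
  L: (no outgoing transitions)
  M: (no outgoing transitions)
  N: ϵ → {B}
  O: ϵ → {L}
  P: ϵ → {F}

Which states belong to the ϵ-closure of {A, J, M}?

{A, B, C, D, G, J, L, M, N, O}

Start with {A, J, M}.
From A via ϵ: add C, G.
From G via ϵ: add D, N.
From N via ϵ: add B.
From B via ϵ: add O.
From O via ϵ: add L.
No new states can be added; the closed set is {A, B, C, D, G, J, L, M, N, O}.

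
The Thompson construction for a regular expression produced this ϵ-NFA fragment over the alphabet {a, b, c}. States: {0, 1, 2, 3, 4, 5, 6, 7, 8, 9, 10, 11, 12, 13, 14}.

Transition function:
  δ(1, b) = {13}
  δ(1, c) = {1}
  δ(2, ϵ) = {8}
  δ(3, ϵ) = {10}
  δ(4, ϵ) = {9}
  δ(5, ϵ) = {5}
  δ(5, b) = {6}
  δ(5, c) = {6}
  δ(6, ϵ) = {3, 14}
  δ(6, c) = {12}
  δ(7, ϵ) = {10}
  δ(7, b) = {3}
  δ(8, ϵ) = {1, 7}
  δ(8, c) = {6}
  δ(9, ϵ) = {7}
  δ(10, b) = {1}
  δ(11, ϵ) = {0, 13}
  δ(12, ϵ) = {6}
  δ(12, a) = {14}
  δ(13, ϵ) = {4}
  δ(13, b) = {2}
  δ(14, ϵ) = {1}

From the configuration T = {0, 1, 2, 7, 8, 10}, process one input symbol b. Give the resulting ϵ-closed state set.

{1, 3, 4, 7, 9, 10, 13}

1 on b → {13}.
7 on b → {3}.
10 on b → {1}.
No b-transition from 0, 2, 8.
Union after reading b: {1, 3, 13}.
Now take the ϵ-closure:
From 3 via ϵ: add 10.
From 13 via ϵ: add 4.
From 4 via ϵ: add 9.
From 9 via ϵ: add 7.
No new states can be added; the closed set is {1, 3, 4, 7, 9, 10, 13}.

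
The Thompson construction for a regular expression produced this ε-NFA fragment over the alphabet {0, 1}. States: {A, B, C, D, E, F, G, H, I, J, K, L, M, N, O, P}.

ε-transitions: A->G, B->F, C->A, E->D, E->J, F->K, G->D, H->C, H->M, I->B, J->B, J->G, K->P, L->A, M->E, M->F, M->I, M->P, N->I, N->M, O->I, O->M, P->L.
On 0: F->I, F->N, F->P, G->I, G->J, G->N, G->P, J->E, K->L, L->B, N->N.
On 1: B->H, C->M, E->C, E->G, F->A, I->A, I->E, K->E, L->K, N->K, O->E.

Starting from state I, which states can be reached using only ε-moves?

Start with {I}.
From I via ε: add B.
From B via ε: add F.
From F via ε: add K.
From K via ε: add P.
From P via ε: add L.
From L via ε: add A.
From A via ε: add G.
From G via ε: add D.
No new states can be added; the closed set is {A, B, D, F, G, I, K, L, P}.

{A, B, D, F, G, I, K, L, P}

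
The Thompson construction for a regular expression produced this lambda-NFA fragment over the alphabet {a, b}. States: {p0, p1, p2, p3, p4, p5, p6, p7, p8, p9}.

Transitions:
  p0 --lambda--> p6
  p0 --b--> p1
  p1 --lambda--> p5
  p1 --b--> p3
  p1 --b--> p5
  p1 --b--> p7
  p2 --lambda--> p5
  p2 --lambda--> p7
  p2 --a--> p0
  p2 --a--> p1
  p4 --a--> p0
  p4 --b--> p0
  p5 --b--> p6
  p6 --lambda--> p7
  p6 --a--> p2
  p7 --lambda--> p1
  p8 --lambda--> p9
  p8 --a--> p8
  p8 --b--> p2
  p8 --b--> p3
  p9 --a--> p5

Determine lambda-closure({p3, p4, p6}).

Start with {p3, p4, p6}.
From p6 via lambda: add p7.
From p7 via lambda: add p1.
From p1 via lambda: add p5.
No new states can be added; the closed set is {p1, p3, p4, p5, p6, p7}.

{p1, p3, p4, p5, p6, p7}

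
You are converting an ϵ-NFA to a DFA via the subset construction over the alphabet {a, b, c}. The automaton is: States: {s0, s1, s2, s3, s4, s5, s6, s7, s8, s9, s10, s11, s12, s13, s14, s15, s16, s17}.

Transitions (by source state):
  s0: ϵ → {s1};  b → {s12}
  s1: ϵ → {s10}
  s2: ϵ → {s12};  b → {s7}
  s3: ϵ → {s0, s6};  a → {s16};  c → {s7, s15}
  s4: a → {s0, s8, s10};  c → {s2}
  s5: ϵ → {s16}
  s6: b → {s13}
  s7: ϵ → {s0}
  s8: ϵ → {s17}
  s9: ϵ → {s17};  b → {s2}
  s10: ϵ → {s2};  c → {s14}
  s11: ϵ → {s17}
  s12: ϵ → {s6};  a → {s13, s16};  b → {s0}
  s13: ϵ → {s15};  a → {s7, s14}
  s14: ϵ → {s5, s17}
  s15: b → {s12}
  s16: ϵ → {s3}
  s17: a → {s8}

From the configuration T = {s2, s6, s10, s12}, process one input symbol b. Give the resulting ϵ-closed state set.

{s0, s1, s2, s6, s7, s10, s12, s13, s15}

s2 on b → {s7}.
s6 on b → {s13}.
s12 on b → {s0}.
No b-transition from s10.
Union after reading b: {s0, s7, s13}.
Now take the ϵ-closure:
From s0 via ϵ: add s1.
From s13 via ϵ: add s15.
From s1 via ϵ: add s10.
From s10 via ϵ: add s2.
From s2 via ϵ: add s12.
From s12 via ϵ: add s6.
No new states can be added; the closed set is {s0, s1, s2, s6, s7, s10, s12, s13, s15}.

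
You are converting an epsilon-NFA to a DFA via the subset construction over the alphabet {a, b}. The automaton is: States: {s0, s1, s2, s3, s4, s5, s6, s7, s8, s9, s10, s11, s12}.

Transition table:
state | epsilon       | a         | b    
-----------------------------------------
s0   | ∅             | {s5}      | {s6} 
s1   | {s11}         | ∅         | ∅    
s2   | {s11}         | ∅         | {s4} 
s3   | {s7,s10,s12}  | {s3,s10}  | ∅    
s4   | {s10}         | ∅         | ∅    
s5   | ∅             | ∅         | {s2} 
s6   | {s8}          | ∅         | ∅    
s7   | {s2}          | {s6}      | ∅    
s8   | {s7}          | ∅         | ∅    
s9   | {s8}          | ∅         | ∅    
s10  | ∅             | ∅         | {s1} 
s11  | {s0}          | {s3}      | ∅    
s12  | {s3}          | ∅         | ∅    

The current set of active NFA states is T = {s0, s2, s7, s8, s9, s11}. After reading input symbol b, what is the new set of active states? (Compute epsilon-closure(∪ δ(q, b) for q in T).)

s0 on b → {s6}.
s2 on b → {s4}.
No b-transition from s7, s8, s9, s11.
Union after reading b: {s4, s6}.
Now take the epsilon-closure:
From s4 via epsilon: add s10.
From s6 via epsilon: add s8.
From s8 via epsilon: add s7.
From s7 via epsilon: add s2.
From s2 via epsilon: add s11.
From s11 via epsilon: add s0.
No new states can be added; the closed set is {s0, s2, s4, s6, s7, s8, s10, s11}.

{s0, s2, s4, s6, s7, s8, s10, s11}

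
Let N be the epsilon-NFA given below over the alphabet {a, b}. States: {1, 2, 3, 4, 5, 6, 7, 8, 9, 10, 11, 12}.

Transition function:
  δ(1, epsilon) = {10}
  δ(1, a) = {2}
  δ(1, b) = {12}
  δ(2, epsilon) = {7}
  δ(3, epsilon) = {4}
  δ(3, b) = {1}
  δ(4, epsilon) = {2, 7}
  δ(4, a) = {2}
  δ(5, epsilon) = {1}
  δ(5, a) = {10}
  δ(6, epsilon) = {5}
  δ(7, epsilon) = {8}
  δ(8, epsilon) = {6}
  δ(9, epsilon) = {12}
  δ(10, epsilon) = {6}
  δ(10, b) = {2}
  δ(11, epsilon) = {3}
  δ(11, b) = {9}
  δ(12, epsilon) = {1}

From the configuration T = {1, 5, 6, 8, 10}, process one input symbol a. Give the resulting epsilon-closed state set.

{1, 2, 5, 6, 7, 8, 10}

1 on a → {2}.
5 on a → {10}.
No a-transition from 6, 8, 10.
Union after reading a: {2, 10}.
Now take the epsilon-closure:
From 2 via epsilon: add 7.
From 10 via epsilon: add 6.
From 6 via epsilon: add 5.
From 7 via epsilon: add 8.
From 5 via epsilon: add 1.
No new states can be added; the closed set is {1, 2, 5, 6, 7, 8, 10}.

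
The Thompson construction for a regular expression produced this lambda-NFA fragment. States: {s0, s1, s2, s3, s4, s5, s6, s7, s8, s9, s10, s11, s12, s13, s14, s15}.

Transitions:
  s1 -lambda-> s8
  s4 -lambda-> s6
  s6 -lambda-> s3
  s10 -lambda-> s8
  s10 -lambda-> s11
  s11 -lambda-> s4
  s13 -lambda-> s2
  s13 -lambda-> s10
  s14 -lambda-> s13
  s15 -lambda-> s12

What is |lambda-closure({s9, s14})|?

Start with {s9, s14}.
From s14 via lambda: add s13.
From s13 via lambda: add s2, s10.
From s10 via lambda: add s8, s11.
From s11 via lambda: add s4.
From s4 via lambda: add s6.
From s6 via lambda: add s3.
lambda-closure = {s2, s3, s4, s6, s8, s9, s10, s11, s13, s14}, which has 10 states.

10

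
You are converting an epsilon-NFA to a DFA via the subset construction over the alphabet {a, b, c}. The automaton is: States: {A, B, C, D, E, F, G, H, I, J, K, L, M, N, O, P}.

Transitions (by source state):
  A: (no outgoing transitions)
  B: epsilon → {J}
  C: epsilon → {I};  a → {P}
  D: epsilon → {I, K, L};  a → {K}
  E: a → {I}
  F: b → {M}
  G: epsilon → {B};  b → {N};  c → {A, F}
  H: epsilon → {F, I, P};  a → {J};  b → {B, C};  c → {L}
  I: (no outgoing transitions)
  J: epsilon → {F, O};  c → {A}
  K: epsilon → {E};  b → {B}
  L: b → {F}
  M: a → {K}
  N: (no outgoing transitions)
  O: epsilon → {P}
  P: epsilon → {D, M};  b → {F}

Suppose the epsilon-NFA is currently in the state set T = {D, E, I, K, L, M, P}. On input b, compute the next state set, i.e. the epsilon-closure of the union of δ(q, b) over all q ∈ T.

K on b → {B}.
L on b → {F}.
P on b → {F}.
No b-transition from D, E, I, M.
Union after reading b: {B, F}.
Now take the epsilon-closure:
From B via epsilon: add J.
From J via epsilon: add O.
From O via epsilon: add P.
From P via epsilon: add D, M.
From D via epsilon: add I, K, L.
From K via epsilon: add E.
No new states can be added; the closed set is {B, D, E, F, I, J, K, L, M, O, P}.

{B, D, E, F, I, J, K, L, M, O, P}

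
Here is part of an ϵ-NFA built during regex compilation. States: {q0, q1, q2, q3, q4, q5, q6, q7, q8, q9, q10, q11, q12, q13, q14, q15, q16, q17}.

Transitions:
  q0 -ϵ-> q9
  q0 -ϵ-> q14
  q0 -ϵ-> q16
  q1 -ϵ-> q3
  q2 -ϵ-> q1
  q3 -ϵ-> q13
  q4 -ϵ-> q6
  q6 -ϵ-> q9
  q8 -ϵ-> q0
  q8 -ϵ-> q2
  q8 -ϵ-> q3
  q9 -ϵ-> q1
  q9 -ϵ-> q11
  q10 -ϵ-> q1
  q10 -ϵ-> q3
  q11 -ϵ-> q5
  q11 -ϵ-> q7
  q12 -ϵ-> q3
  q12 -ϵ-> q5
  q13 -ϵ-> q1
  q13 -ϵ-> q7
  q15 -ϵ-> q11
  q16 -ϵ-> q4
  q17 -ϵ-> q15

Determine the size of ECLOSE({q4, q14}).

Start with {q4, q14}.
From q4 via ϵ: add q6.
From q6 via ϵ: add q9.
From q9 via ϵ: add q1, q11.
From q1 via ϵ: add q3.
From q11 via ϵ: add q5, q7.
From q3 via ϵ: add q13.
ϵ-closure = {q1, q3, q4, q5, q6, q7, q9, q11, q13, q14}, which has 10 states.

10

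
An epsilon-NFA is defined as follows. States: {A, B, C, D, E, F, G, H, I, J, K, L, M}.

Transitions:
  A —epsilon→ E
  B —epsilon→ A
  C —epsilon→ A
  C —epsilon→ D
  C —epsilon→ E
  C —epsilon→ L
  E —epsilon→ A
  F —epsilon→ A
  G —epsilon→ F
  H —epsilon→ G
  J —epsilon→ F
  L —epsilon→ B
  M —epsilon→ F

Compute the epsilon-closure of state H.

{A, E, F, G, H}

Start with {H}.
From H via epsilon: add G.
From G via epsilon: add F.
From F via epsilon: add A.
From A via epsilon: add E.
No new states can be added; the closed set is {A, E, F, G, H}.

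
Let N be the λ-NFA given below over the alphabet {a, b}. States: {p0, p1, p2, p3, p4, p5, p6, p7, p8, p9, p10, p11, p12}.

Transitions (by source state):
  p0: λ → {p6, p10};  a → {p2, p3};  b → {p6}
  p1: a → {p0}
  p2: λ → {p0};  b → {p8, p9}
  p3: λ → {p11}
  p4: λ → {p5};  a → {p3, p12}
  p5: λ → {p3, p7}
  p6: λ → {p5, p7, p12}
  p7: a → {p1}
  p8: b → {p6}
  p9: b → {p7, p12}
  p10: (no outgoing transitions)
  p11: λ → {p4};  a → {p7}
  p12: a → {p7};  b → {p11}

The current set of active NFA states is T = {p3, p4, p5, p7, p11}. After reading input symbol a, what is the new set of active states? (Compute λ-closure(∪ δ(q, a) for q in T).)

p4 on a → {p3, p12}.
p7 on a → {p1}.
p11 on a → {p7}.
No a-transition from p3, p5.
Union after reading a: {p1, p3, p7, p12}.
Now take the λ-closure:
From p3 via λ: add p11.
From p11 via λ: add p4.
From p4 via λ: add p5.
No new states can be added; the closed set is {p1, p3, p4, p5, p7, p11, p12}.

{p1, p3, p4, p5, p7, p11, p12}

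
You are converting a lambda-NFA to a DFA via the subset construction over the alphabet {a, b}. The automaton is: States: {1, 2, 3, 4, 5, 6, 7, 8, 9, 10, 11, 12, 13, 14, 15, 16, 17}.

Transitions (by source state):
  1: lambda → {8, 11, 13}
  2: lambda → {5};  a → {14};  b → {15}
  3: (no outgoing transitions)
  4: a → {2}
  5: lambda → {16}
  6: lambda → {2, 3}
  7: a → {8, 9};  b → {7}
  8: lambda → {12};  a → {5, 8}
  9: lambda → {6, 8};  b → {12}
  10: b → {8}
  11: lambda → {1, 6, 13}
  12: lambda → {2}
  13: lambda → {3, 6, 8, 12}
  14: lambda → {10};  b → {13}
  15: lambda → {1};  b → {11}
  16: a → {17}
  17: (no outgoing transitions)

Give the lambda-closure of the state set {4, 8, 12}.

Start with {4, 8, 12}.
From 12 via lambda: add 2.
From 2 via lambda: add 5.
From 5 via lambda: add 16.
No new states can be added; the closed set is {2, 4, 5, 8, 12, 16}.

{2, 4, 5, 8, 12, 16}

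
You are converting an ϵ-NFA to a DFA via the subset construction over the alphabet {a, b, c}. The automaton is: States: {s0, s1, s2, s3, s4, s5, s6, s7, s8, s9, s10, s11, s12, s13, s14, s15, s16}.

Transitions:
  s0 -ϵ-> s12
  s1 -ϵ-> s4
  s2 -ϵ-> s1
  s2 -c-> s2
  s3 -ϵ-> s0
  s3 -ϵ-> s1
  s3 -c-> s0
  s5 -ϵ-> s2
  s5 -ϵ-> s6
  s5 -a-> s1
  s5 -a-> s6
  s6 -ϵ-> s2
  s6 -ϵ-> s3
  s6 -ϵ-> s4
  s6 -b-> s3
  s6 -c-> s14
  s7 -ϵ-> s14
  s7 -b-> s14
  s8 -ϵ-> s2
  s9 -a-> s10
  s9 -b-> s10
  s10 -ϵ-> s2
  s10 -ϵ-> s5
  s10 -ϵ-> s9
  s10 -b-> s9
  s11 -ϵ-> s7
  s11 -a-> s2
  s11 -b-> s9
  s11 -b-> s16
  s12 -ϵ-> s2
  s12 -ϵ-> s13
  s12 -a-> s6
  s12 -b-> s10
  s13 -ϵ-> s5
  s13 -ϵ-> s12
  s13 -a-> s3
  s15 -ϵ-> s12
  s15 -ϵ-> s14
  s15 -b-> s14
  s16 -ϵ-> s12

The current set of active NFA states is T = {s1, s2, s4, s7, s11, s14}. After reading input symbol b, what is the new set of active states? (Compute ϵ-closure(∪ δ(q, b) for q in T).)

{s0, s1, s2, s3, s4, s5, s6, s9, s12, s13, s14, s16}

s7 on b → {s14}.
s11 on b → {s9, s16}.
No b-transition from s1, s2, s4, s14.
Union after reading b: {s9, s14, s16}.
Now take the ϵ-closure:
From s16 via ϵ: add s12.
From s12 via ϵ: add s2, s13.
From s2 via ϵ: add s1.
From s13 via ϵ: add s5.
From s1 via ϵ: add s4.
From s5 via ϵ: add s6.
From s6 via ϵ: add s3.
From s3 via ϵ: add s0.
No new states can be added; the closed set is {s0, s1, s2, s3, s4, s5, s6, s9, s12, s13, s14, s16}.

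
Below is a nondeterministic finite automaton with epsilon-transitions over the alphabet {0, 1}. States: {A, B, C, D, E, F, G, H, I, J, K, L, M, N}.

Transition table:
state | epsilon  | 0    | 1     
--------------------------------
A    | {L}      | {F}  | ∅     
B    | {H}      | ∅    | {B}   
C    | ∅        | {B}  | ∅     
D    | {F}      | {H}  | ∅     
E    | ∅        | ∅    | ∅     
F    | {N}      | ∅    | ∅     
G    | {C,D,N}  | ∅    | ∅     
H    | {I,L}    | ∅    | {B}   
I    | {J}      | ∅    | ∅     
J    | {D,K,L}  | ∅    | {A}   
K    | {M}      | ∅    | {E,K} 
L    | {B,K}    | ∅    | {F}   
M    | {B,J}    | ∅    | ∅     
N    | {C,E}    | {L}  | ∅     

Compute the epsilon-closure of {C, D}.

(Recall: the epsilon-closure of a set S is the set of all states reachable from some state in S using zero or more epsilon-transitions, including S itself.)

Start with {C, D}.
From D via epsilon: add F.
From F via epsilon: add N.
From N via epsilon: add E.
No new states can be added; the closed set is {C, D, E, F, N}.

{C, D, E, F, N}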